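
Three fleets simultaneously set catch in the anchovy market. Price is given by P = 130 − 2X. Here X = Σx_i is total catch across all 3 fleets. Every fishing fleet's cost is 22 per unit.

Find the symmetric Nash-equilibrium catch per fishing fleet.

13.5

A representative fishing fleet's profit is π_i = x_i(130 − 2X) − 22x_i, with X = x_i + Σ_{j≠i} x_j.
First-order condition: 108 − 4x_i − 2Σ_{j≠i} x_j = 0.
In a symmetric equilibrium every fishing fleet chooses the same x, so Σ_{j≠i} x_j = 2x. The condition becomes 108 − 8x = 0, giving x = 108/8 = 13.5.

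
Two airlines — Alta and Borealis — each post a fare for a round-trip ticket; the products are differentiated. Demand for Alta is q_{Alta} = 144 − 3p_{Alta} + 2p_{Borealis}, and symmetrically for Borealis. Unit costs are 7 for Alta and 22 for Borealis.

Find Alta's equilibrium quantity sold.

Alta's profit: π = (p_{Alta} − 7)(144 − 3p_{Alta} + 2p_{Borealis}).
∂π/∂p_{Alta} = 165 − 6p_{Alta} + 2p_{Borealis} = 0 ⇒ p_{Alta} = 27.5 + (1/3)p_{Borealis}.
Similarly p_{Borealis} = 35 + (1/3)p_{Alta}.
Solving the two reaction functions simultaneously: (1 − (1/3)(1/3))p_{Alta} = 27.5 + (1/3)·35, so (8/9)p_{Alta} = 235/6 and p_{Alta} = 44.0625.
Then p_{Borealis} = 35 + (1/3)·44.0625 = 49.6875.
q_{Alta} = 144 − 3·44.0625 + 2·49.6875 = 111.1875.

111.1875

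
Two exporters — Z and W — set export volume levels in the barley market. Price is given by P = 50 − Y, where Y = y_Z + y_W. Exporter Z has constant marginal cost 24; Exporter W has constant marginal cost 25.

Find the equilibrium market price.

Exporter Z's profit: π = y_Z(50 − (y_Z + y_W)) − 24y_Z.
∂π/∂y_Z = 26 − 2y_Z − y_W = 0, so y_Z = 13 − 0.5y_W.
By the same steps for W: y_W = 12.5 − 0.5y_Z.
Substituting the second reaction function into the first: y_Z = 13 − 0.5(12.5 − 0.5y_Z), which gives 0.75y_Z = 6.75 ⇒ y_Z = 9.
Then y_W = 12.5 − 0.5·9 = 8.
Equilibrium price: P = 50 − 17 = 33.

33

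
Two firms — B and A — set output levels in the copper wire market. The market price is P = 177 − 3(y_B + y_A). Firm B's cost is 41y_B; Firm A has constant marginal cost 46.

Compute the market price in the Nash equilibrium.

88

Firm B's profit: π = y_B(177 − 3(y_B + y_A)) − 41y_B.
∂π/∂y_B = 136 − 6y_B − 3y_A = 0, so y_B = 68/3 − 0.5y_A.
By the same steps for A: y_A = 131/6 − 0.5y_B.
Solving the two reaction functions simultaneously: (1 − (−0.5)(−0.5))y_B = 68/3 − 0.5·(131/6), so 0.75y_B = 11.75 and y_B = 47/3.
Then y_A = 131/6 − 0.5·(47/3) = 14.
Equilibrium price: P = 177 − 3·(89/3) = 88.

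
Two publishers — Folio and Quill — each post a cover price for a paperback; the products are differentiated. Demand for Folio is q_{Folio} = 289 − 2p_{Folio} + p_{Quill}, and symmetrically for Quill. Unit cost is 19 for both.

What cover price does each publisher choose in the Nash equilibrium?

Folio's profit: π = (p_{Folio} − 19)(289 − 2p_{Folio} + p_{Quill}).
∂π/∂p_{Folio} = 327 − 4p_{Folio} + p_{Quill} = 0 ⇒ p_{Folio} = 81.75 + 0.25p_{Quill}.
The game is symmetric, so in equilibrium p_{Quill} = p_{Folio}: the reaction function gives 0.75p_{Folio} = 81.75, hence p_{Folio} = 109.

109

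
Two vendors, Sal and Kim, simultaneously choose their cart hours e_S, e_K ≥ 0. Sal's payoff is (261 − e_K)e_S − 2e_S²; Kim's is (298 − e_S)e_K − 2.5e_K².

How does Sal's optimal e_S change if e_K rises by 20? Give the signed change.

Expanding Sal's payoff: 261e_S − e_Ke_S − 2e_S².
∂π/∂e_S = 261 − e_K − 4e_S = 0, so e_S = 65.25 − 0.25e_K.
The reaction-function slope is −0.25, so a 20-unit rise in e_K moves e_S by −0.25 × 20 = −5. Sal's best response falls — the actions are strategic substitutes.

-5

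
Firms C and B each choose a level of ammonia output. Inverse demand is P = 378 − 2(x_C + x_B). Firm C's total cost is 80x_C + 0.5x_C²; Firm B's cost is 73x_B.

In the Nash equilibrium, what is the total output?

Firm C's profit: π = x_C(378 − 2(x_C + x_B)) − 80x_C − 0.5x_C².
∂π/∂x_C = 298 − 5x_C − 2x_B = 0, so x_C = 59.6 − 0.4x_B.
For B: ∂π/∂x_B = 305 − 4x_B − 2x_C = 0 ⇒ x_B = 76.25 − 0.5x_C.
Substituting the second reaction function into the first: x_C = 59.6 − 0.4(76.25 − 0.5x_C), which gives 0.8x_C = 29.1 ⇒ x_C = 36.375.
Then x_B = 76.25 − 0.5·36.375 = 58.0625.
Total output: 36.375 + 58.0625 = 94.4375.

94.4375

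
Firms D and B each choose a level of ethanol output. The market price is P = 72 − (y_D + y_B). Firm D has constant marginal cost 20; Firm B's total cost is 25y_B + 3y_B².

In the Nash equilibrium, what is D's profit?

Firm D's profit: π = y_D(72 − (y_D + y_B)) − 20y_D.
∂π/∂y_D = 52 − 2y_D − y_B = 0, so y_D = 26 − 0.5y_B.
For B: ∂π/∂y_B = 47 − 8y_B − y_D = 0 ⇒ y_B = 5.875 − 0.125y_D.
Substituting the second reaction function into the first: y_D = 26 − 0.5(5.875 − 0.125y_D), which gives 0.9375y_D = 23.0625 ⇒ y_D = 24.6.
Then y_B = 5.875 − 0.125·24.6 = 2.8.
Price P = 72 − 27.4 = 44.6.
D's profit: (44.6 − 20)·24.6 = 605.16.

605.16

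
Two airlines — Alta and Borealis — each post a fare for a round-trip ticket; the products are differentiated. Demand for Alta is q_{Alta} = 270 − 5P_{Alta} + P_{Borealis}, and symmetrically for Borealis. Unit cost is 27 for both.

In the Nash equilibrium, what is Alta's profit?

Alta's profit: π = (P_{Alta} − 27)(270 − 5P_{Alta} + P_{Borealis}).
∂π/∂P_{Alta} = 405 − 10P_{Alta} + P_{Borealis} = 0 ⇒ P_{Alta} = 40.5 + 0.1P_{Borealis}.
Setting P_{Alta} = P_{Borealis} in the reaction function: P_{Alta} = 40.5 + 0.1P_{Alta}, so P_{Alta} = 40.5 / 0.9 = 45.
q_{Alta} = 270 − 5·45 + 45 = 90.
Profit = (45 − 27)·90 = 1620.

1620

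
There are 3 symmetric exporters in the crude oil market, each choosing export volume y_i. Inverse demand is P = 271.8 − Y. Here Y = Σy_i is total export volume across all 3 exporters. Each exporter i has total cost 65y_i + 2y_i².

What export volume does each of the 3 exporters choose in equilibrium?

25.85

A representative exporter's profit is π_i = y_i(271.8 − Y) − 65y_i − 2y_i², with Y = y_i + Σ_{j≠i} y_j.
First-order condition: 206.8 − 6y_i − Σ_{j≠i} y_j = 0.
In a symmetric equilibrium every exporter chooses the same y, so Σ_{j≠i} y_j = 2y. The condition becomes 206.8 − 8y = 0, giving y = 206.8/8 = 25.85.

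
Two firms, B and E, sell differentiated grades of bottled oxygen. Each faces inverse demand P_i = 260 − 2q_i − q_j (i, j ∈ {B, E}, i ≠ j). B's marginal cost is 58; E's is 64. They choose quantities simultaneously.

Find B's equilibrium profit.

Firm B's profit: π = q_B(260 − 2q_B − q_E) − 58q_B.
∂π/∂q_B = 202 − 4q_B − q_E = 0 ⇒ q_B = 50.5 − 0.25q_E.
Similarly q_E = 49 − 0.25q_B.
Solving the two reaction functions simultaneously: (1 − (−0.25)(−0.25))q_B = 50.5 − 0.25·49, so 0.9375q_B = 38.25 and q_B = 40.8.
Then q_E = 49 − 0.25·40.8 = 38.8.
P_B = 260 − 2·40.8 − 38.8 = 139.6.
Profit = (139.6 − 58)·40.8 = 3329.28.

3329.28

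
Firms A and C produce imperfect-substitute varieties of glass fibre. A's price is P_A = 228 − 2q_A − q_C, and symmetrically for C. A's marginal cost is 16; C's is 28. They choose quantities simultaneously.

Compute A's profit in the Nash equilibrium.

3732.48

Firm A's profit: π = q_A(228 − 2q_A − q_C) − 16q_A.
∂π/∂q_A = 212 − 4q_A − q_C = 0 ⇒ q_A = 53 − 0.25q_C.
Similarly q_C = 50 − 0.25q_A.
Substituting the second reaction function into the first: q_A = 53 − 0.25(50 − 0.25q_A), which gives 0.9375q_A = 40.5 ⇒ q_A = 43.2.
Then q_C = 50 − 0.25·43.2 = 39.2.
P_A = 228 − 2·43.2 − 39.2 = 102.4.
Profit = (102.4 − 16)·43.2 = 3732.48.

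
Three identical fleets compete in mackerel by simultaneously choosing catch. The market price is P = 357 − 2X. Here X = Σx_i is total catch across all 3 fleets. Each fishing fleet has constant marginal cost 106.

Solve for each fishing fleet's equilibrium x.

31.375

A representative fishing fleet's profit is π_i = x_i(357 − 2X) − 106x_i, with X = x_i + Σ_{j≠i} x_j.
First-order condition: 251 − 4x_i − 2Σ_{j≠i} x_j = 0.
With identical fishing fleets, set every x_j = x: then 251 − 4x − 4x = 0, i.e. x = 251/8 = 31.375.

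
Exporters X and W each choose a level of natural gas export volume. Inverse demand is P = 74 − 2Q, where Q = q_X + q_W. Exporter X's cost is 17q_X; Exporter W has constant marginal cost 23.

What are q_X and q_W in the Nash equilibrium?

Exporter X's profit: π = q_X(74 − 2(q_X + q_W)) − 17q_X.
∂π/∂q_X = 57 − 4q_X − 2q_W = 0, so q_X = 14.25 − 0.5q_W.
By the same steps for W: q_W = 12.75 − 0.5q_X.
Solving the two reaction functions simultaneously: (1 − (−0.5)(−0.5))q_X = 14.25 − 0.5·12.75, so 0.75q_X = 7.875 and q_X = 10.5.
Then q_W = 12.75 − 0.5·10.5 = 7.5.

10.5, 7.5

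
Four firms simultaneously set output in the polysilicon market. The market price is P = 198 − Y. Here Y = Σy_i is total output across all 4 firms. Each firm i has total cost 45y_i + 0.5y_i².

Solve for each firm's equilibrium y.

A representative firm's profit is π_i = y_i(198 − Y) − 45y_i − 0.5y_i², with Y = y_i + Σ_{j≠i} y_j.
First-order condition: 153 − 3y_i − Σ_{j≠i} y_j = 0.
Imposing symmetry (y_j = y for all j) turns Σ_{j≠i} y_j into 3y, so 153 = 6y and y = 25.5.

25.5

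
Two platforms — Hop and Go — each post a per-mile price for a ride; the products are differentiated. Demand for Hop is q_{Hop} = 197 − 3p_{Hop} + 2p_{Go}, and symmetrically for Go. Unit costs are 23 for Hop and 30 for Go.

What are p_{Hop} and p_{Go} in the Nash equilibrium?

Hop's profit: π = (p_{Hop} − 23)(197 − 3p_{Hop} + 2p_{Go}).
∂π/∂p_{Hop} = 266 − 6p_{Hop} + 2p_{Go} = 0 ⇒ p_{Hop} = 133/3 + (1/3)p_{Go}.
Similarly p_{Go} = 287/6 + (1/3)p_{Hop}.
Solving the two reaction functions simultaneously: (1 − (1/3)(1/3))p_{Hop} = 133/3 + (1/3)·(287/6), so (8/9)p_{Hop} = 1085/18 and p_{Hop} = 67.8125.
Then p_{Go} = 287/6 + (1/3)·67.8125 = 70.4375.

67.8125, 70.4375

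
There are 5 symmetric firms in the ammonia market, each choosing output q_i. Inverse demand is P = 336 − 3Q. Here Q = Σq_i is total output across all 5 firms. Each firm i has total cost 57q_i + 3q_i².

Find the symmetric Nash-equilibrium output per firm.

11.625

A representative firm's profit is π_i = q_i(336 − 3Q) − 57q_i − 3q_i², with Q = q_i + Σ_{j≠i} q_j.
First-order condition: 279 − 12q_i − 3Σ_{j≠i} q_j = 0.
In a symmetric equilibrium every firm chooses the same q, so Σ_{j≠i} q_j = 4q. The condition becomes 279 − 24q = 0, giving q = 279/24 = 11.625.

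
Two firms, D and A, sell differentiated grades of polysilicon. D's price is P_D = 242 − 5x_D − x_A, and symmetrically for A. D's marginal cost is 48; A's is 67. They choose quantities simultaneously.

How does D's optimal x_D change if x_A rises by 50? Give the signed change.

-5

Firm D's profit: π = x_D(242 − 5x_D − x_A) − 48x_D.
∂π/∂x_D = 194 − 10x_D − x_A = 0 ⇒ x_D = 19.4 − 0.1x_A.
The reaction-function slope is −0.1, so a 50-unit rise in x_A moves x_D by −0.1 × 50 = −5. D's best response falls — the actions are strategic substitutes.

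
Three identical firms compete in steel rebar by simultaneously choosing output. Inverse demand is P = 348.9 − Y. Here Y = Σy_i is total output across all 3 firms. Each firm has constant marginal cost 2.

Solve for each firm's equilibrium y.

86.725

A representative firm's profit is π_i = y_i(348.9 − Y) − 2y_i, with Y = y_i + Σ_{j≠i} y_j.
First-order condition: 346.9 − 2y_i − Σ_{j≠i} y_j = 0.
With identical firms, set every y_j = y: then 346.9 − 2y − 2y = 0, i.e. y = 346.9/4 = 86.725.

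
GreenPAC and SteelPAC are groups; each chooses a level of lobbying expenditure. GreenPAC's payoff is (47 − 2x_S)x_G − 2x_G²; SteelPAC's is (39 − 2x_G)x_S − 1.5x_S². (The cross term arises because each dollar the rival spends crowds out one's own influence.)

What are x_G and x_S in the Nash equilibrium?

Expanding GreenPAC's payoff: 47x_G − 2x_Sx_G − 2x_G².
∂π/∂x_G = 47 − 2x_S − 4x_G = 0, so x_G = 11.75 − 0.5x_S.
Likewise for SteelPAC: x_S = 13 − (2/3)x_G.
Solving the two reaction functions simultaneously: (1 − (−0.5)(−2/3))x_G = 11.75 − 0.5·13, so (2/3)x_G = 5.25 and x_G = 7.875.
Then x_S = 13 − (2/3)·7.875 = 7.75.

7.875, 7.75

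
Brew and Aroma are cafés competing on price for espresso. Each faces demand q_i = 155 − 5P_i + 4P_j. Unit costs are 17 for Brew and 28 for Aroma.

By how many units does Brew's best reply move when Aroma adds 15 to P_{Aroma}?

Brew's profit: π = (P_{Brew} − 17)(155 − 5P_{Brew} + 4P_{Aroma}).
∂π/∂P_{Brew} = 240 − 10P_{Brew} + 4P_{Aroma} = 0 ⇒ P_{Brew} = 24 + 0.4P_{Aroma}.
The reaction-function slope is 0.4, so a 15-unit rise in P_{Aroma} moves P_{Brew} by 0.4 × 15 = 6. Brew's best response rises — the actions are strategic complements.

6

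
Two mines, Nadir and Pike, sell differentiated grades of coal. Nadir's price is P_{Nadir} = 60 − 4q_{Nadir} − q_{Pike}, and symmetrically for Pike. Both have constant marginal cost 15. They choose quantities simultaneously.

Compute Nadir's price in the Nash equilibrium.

Mine Nadir's profit: π = q_{Nadir}(60 − 4q_{Nadir} − q_{Pike}) − 15q_{Nadir}.
∂π/∂q_{Nadir} = 45 − 8q_{Nadir} − q_{Pike} = 0 ⇒ q_{Nadir} = 5.625 − 0.125q_{Pike}.
The game is symmetric, so in equilibrium q_{Pike} = q_{Nadir}: the reaction function gives 1.125q_{Nadir} = 5.625, hence q_{Nadir} = 5.
P_{Nadir} = 60 − 4·5 − 5 = 35.

35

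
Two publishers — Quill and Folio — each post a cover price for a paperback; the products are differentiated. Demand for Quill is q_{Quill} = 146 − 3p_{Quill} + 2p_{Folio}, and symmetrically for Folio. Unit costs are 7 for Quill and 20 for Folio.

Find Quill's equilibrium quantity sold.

111.5625

Quill's profit: π = (p_{Quill} − 7)(146 − 3p_{Quill} + 2p_{Folio}).
∂π/∂p_{Quill} = 167 − 6p_{Quill} + 2p_{Folio} = 0 ⇒ p_{Quill} = 167/6 + (1/3)p_{Folio}.
Similarly p_{Folio} = 103/3 + (1/3)p_{Quill}.
Substituting the second reaction function into the first: p_{Quill} = 167/6 + (1/3)(103/3 + (1/3)p_{Quill}), which gives (8/9)p_{Quill} = 707/18 ⇒ p_{Quill} = 44.1875.
Then p_{Folio} = 103/3 + (1/3)·44.1875 = 49.0625.
q_{Quill} = 146 − 3·44.1875 + 2·49.0625 = 111.5625.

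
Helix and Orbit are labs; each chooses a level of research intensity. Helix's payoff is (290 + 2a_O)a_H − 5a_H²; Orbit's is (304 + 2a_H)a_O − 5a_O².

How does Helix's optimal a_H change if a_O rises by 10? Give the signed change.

Expanding Helix's payoff: 290a_H + 2a_Oa_H − 5a_H².
∂π/∂a_H = 290 + 2a_O − 10a_H = 0, so a_H = 29 + 0.2a_O.
The reaction-function slope is 0.2, so a 10-unit rise in a_O moves a_H by 0.2 × 10 = 2. Helix's best response rises — the actions are strategic complements.

2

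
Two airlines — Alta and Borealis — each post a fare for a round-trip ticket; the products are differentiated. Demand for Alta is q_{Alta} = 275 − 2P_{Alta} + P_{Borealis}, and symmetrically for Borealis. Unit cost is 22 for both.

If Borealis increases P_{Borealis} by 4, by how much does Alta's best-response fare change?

Alta's profit: π = (P_{Alta} − 22)(275 − 2P_{Alta} + P_{Borealis}).
∂π/∂P_{Alta} = 319 − 4P_{Alta} + P_{Borealis} = 0 ⇒ P_{Alta} = 79.75 + 0.25P_{Borealis}.
The reaction-function slope is 0.25, so a 4-unit rise in P_{Borealis} moves P_{Alta} by 0.25 × 4 = 1. Alta's best response rises — the actions are strategic complements.

1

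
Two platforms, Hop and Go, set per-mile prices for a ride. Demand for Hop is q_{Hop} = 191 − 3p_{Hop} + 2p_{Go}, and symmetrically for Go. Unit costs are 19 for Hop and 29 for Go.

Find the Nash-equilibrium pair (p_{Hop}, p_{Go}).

63.875, 67.625

Hop's profit: π = (p_{Hop} − 19)(191 − 3p_{Hop} + 2p_{Go}).
∂π/∂p_{Hop} = 248 − 6p_{Hop} + 2p_{Go} = 0 ⇒ p_{Hop} = 124/3 + (1/3)p_{Go}.
Similarly p_{Go} = 139/3 + (1/3)p_{Hop}.
Plugging p_{Go} into Hop's best response: p_{Hop} = 124/3 + (1/3)(139/3 + (1/3)p_{Hop}) ⇒ (8/9)p_{Hop} = 511/9, so p_{Hop} = 63.875.
Then p_{Go} = 139/3 + (1/3)·63.875 = 67.625.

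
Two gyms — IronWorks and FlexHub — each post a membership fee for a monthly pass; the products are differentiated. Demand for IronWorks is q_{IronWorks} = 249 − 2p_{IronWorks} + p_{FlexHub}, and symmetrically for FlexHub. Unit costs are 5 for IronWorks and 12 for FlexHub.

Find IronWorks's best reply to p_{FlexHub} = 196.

IronWorks's profit: π = (p_{IronWorks} − 5)(249 − 2p_{IronWorks} + p_{FlexHub}).
∂π/∂p_{IronWorks} = 259 − 4p_{IronWorks} + p_{FlexHub} = 0 ⇒ p_{IronWorks} = 64.75 + 0.25p_{FlexHub}.
At p_{FlexHub} = 196: p_{IronWorks} = 64.75 + 0.25·196 = 113.75.

113.75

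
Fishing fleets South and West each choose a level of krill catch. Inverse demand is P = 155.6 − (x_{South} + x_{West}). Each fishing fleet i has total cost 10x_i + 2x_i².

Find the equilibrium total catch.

Fishing fleet South's profit: π = x_{South}(155.6 − (x_{South} + x_{West})) − 10x_{South} − 2x_{South}².
∂π/∂x_{South} = 145.6 − 6x_{South} − x_{West} = 0, so x_{South} = 364/15 − (1/6)x_{West}.
Setting x_{South} = x_{West} in the reaction function: x_{South} = 364/15 − (1/6)x_{South}, so x_{South} = (364/15) / (7/6) = 20.8.
Total catch: 20.8 + 20.8 = 41.6.

41.6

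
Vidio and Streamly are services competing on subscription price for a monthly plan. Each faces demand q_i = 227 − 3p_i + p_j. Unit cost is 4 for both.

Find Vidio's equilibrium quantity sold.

131.4

Vidio's profit: π = (p_{Vidio} − 4)(227 − 3p_{Vidio} + p_{Streamly}).
∂π/∂p_{Vidio} = 239 − 6p_{Vidio} + p_{Streamly} = 0 ⇒ p_{Vidio} = 239/6 + (1/6)p_{Streamly}.
The game is symmetric, so in equilibrium p_{Streamly} = p_{Vidio}: the reaction function gives (5/6)p_{Vidio} = 239/6, hence p_{Vidio} = 47.8.
q_{Vidio} = 227 − 3·47.8 + 47.8 = 131.4.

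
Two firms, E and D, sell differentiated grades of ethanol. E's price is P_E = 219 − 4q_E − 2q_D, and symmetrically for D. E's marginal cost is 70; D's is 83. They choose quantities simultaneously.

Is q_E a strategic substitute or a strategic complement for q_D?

Firm E's profit: π = q_E(219 − 4q_E − 2q_D) − 70q_E.
∂π/∂q_E = 149 − 8q_E − 2q_D = 0 ⇒ q_E = 18.625 − 0.25q_D.
The best-response slope dq_E/dq_D = −0.25 < 0: the reaction function is downward-sloping, so the choices are strategic substitutes.

strategic substitutes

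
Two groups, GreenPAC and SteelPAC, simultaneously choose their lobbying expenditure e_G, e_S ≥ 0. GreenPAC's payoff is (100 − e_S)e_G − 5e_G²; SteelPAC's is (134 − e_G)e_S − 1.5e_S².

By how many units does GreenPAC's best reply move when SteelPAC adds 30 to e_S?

Expanding GreenPAC's payoff: 100e_G − e_Se_G − 5e_G².
∂π/∂e_G = 100 − e_S − 10e_G = 0, so e_G = 10 − 0.1e_S.
The reaction-function slope is −0.1, so a 30-unit rise in e_S moves e_G by −0.1 × 30 = −3. GreenPAC's best response falls — the actions are strategic substitutes.

-3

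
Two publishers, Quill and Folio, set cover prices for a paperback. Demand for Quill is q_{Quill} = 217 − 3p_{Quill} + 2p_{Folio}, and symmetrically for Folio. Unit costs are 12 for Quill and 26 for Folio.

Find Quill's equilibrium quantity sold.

Quill's profit: π = (p_{Quill} − 12)(217 − 3p_{Quill} + 2p_{Folio}).
∂π/∂p_{Quill} = 253 − 6p_{Quill} + 2p_{Folio} = 0 ⇒ p_{Quill} = 253/6 + (1/3)p_{Folio}.
Similarly p_{Folio} = 295/6 + (1/3)p_{Quill}.
Substituting the second reaction function into the first: p_{Quill} = 253/6 + (1/3)(295/6 + (1/3)p_{Quill}), which gives (8/9)p_{Quill} = 527/9 ⇒ p_{Quill} = 65.875.
Then p_{Folio} = 295/6 + (1/3)·65.875 = 71.125.
q_{Quill} = 217 − 3·65.875 + 2·71.125 = 161.625.

161.625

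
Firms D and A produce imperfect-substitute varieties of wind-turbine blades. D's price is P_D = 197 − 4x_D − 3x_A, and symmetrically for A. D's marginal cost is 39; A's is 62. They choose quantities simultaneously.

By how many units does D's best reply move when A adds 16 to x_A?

Firm D's profit: π = x_D(197 − 4x_D − 3x_A) − 39x_D.
∂π/∂x_D = 158 − 8x_D − 3x_A = 0 ⇒ x_D = 19.75 − 0.375x_A.
The reaction-function slope is −0.375, so a 16-unit rise in x_A moves x_D by −0.375 × 16 = −6. D's best response falls — the actions are strategic substitutes.

-6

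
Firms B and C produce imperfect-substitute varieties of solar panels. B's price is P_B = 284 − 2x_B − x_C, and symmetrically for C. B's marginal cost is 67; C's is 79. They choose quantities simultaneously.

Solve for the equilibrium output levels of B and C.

44.2, 40.2

Firm B's profit: π = x_B(284 − 2x_B − x_C) − 67x_B.
∂π/∂x_B = 217 − 4x_B − x_C = 0 ⇒ x_B = 54.25 − 0.25x_C.
Similarly x_C = 51.25 − 0.25x_B.
Substituting the second reaction function into the first: x_B = 54.25 − 0.25(51.25 − 0.25x_B), which gives 0.9375x_B = 41.4375 ⇒ x_B = 44.2.
Then x_C = 51.25 − 0.25·44.2 = 40.2.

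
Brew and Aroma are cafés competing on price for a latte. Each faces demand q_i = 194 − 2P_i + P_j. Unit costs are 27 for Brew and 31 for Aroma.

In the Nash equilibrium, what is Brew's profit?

6316.88

Brew's profit: π = (P_{Brew} − 27)(194 − 2P_{Brew} + P_{Aroma}).
∂π/∂P_{Brew} = 248 − 4P_{Brew} + P_{Aroma} = 0 ⇒ P_{Brew} = 62 + 0.25P_{Aroma}.
Similarly P_{Aroma} = 64 + 0.25P_{Brew}.
Substituting the second reaction function into the first: P_{Brew} = 62 + 0.25(64 + 0.25P_{Brew}), which gives 0.9375P_{Brew} = 78 ⇒ P_{Brew} = 83.2.
Then P_{Aroma} = 64 + 0.25·83.2 = 84.8.
q_{Brew} = 194 − 2·83.2 + 84.8 = 112.4.
Profit = (83.2 − 27)·112.4 = 6316.88.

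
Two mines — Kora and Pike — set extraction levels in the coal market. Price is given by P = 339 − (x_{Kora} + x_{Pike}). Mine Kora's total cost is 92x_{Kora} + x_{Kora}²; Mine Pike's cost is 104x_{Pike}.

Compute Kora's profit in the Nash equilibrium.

2738

Mine Kora's profit: π = x_{Kora}(339 − (x_{Kora} + x_{Pike})) − 92x_{Kora} − x_{Kora}².
∂π/∂x_{Kora} = 247 − 4x_{Kora} − x_{Pike} = 0, so x_{Kora} = 61.75 − 0.25x_{Pike}.
For Pike: ∂π/∂x_{Pike} = 235 − 2x_{Pike} − x_{Kora} = 0 ⇒ x_{Pike} = 117.5 − 0.5x_{Kora}.
Plugging x_{Pike} into Kora's best response: x_{Kora} = 61.75 − 0.25(117.5 − 0.5x_{Kora}) ⇒ 0.875x_{Kora} = 32.375, so x_{Kora} = 37.
Then x_{Pike} = 117.5 − 0.5·37 = 99.
Price P = 339 − 136 = 203.
Kora's profit: (203 − 92)·37 − (37)² = 2738.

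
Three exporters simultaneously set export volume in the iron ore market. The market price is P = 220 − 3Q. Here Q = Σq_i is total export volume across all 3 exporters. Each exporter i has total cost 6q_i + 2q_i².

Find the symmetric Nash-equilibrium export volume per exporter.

A representative exporter's profit is π_i = q_i(220 − 3Q) − 6q_i − 2q_i², with Q = q_i + Σ_{j≠i} q_j.
First-order condition: 214 − 10q_i − 3Σ_{j≠i} q_j = 0.
With identical exporters, set every q_j = q: then 214 − 10q − 6q = 0, i.e. q = 214/16 = 13.375.

13.375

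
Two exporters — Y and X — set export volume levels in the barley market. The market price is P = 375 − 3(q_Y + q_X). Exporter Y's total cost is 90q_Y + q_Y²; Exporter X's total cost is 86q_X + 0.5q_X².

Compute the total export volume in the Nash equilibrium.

Exporter Y's profit: π = q_Y(375 − 3(q_Y + q_X)) − 90q_Y − q_Y².
∂π/∂q_Y = 285 − 8q_Y − 3q_X = 0, so q_Y = 35.625 − 0.375q_X.
For X: ∂π/∂q_X = 289 − 7q_X − 3q_Y = 0 ⇒ q_X = 289/7 − (3/7)q_Y.
Substituting the second reaction function into the first: q_Y = 35.625 − 0.375(289/7 − (3/7)q_Y), which gives (47/56)q_Y = 141/7 ⇒ q_Y = 24.
Then q_X = 289/7 − (3/7)·24 = 31.
Total export volume: 24 + 31 = 55.

55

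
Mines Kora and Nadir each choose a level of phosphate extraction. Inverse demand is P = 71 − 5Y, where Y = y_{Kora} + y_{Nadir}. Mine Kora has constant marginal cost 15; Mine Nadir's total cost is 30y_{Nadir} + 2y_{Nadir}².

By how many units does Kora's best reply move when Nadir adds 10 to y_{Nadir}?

Mine Kora's profit: π = y_{Kora}(71 − 5(y_{Kora} + y_{Nadir})) − 15y_{Kora}.
∂π/∂y_{Kora} = 56 − 10y_{Kora} − 5y_{Nadir} = 0, so y_{Kora} = 5.6 − 0.5y_{Nadir}.
The reaction-function slope is −0.5, so a 10-unit rise in y_{Nadir} moves y_{Kora} by −0.5 × 10 = −5. Kora's best response falls — the actions are strategic substitutes.

-5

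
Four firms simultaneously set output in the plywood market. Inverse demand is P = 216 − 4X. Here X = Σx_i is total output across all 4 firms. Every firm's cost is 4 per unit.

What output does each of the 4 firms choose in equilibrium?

A representative firm's profit is π_i = x_i(216 − 4X) − 4x_i, with X = x_i + Σ_{j≠i} x_j.
First-order condition: 212 − 8x_i − 4Σ_{j≠i} x_j = 0.
Imposing symmetry (x_j = x for all j) turns Σ_{j≠i} x_j into 3x, so 212 = 20x and x = 10.6.

10.6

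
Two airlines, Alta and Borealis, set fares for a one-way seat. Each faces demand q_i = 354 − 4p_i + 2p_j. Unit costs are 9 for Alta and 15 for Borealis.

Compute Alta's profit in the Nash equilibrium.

12904.96

Alta's profit: π = (p_{Alta} − 9)(354 − 4p_{Alta} + 2p_{Borealis}).
∂π/∂p_{Alta} = 390 − 8p_{Alta} + 2p_{Borealis} = 0 ⇒ p_{Alta} = 48.75 + 0.25p_{Borealis}.
Similarly p_{Borealis} = 51.75 + 0.25p_{Alta}.
Substituting the second reaction function into the first: p_{Alta} = 48.75 + 0.25(51.75 + 0.25p_{Alta}), which gives 0.9375p_{Alta} = 61.6875 ⇒ p_{Alta} = 65.8.
Then p_{Borealis} = 51.75 + 0.25·65.8 = 68.2.
q_{Alta} = 354 − 4·65.8 + 2·68.2 = 227.2.
Profit = (65.8 − 9)·227.2 = 12904.96.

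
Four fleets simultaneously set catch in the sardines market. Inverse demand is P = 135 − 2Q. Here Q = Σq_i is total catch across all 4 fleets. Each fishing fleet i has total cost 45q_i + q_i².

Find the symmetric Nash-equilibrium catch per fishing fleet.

A representative fishing fleet's profit is π_i = q_i(135 − 2Q) − 45q_i − q_i², with Q = q_i + Σ_{j≠i} q_j.
First-order condition: 90 − 6q_i − 2Σ_{j≠i} q_j = 0.
In a symmetric equilibrium every fishing fleet chooses the same q, so Σ_{j≠i} q_j = 3q. The condition becomes 90 − 12q = 0, giving q = 90/12 = 7.5.

7.5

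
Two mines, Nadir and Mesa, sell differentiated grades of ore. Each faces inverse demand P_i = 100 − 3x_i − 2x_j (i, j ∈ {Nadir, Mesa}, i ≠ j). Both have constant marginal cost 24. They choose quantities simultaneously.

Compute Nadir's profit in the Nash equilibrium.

270.75

Mine Nadir's profit: π = x_{Nadir}(100 − 3x_{Nadir} − 2x_{Mesa}) − 24x_{Nadir}.
∂π/∂x_{Nadir} = 76 − 6x_{Nadir} − 2x_{Mesa} = 0 ⇒ x_{Nadir} = 38/3 − (1/3)x_{Mesa}.
By symmetry x_{Mesa} = x_{Nadir}; substituting into the reaction function, (4/3)x_{Nadir} = 38/3 and x_{Nadir} = 9.5.
P_{Nadir} = 100 − 3·9.5 − 2·9.5 = 52.5.
Profit = (52.5 − 24)·9.5 = 270.75.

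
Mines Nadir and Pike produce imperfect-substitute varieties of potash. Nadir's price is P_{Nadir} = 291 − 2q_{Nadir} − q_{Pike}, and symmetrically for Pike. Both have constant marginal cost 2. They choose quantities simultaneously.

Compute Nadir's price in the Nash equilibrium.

117.6

Mine Nadir's profit: π = q_{Nadir}(291 − 2q_{Nadir} − q_{Pike}) − 2q_{Nadir}.
∂π/∂q_{Nadir} = 289 − 4q_{Nadir} − q_{Pike} = 0 ⇒ q_{Nadir} = 72.25 − 0.25q_{Pike}.
By symmetry q_{Pike} = q_{Nadir}; substituting into the reaction function, 1.25q_{Nadir} = 72.25 and q_{Nadir} = 57.8.
P_{Nadir} = 291 − 2·57.8 − 57.8 = 117.6.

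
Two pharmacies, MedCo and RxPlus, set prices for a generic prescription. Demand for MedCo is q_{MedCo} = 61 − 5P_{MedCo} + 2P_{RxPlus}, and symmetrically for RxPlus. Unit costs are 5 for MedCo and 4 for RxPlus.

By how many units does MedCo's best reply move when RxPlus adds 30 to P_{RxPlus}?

MedCo's profit: π = (P_{MedCo} − 5)(61 − 5P_{MedCo} + 2P_{RxPlus}).
∂π/∂P_{MedCo} = 86 − 10P_{MedCo} + 2P_{RxPlus} = 0 ⇒ P_{MedCo} = 8.6 + 0.2P_{RxPlus}.
The reaction-function slope is 0.2, so a 30-unit rise in P_{RxPlus} moves P_{MedCo} by 0.2 × 30 = 6. MedCo's best response rises — the actions are strategic complements.

6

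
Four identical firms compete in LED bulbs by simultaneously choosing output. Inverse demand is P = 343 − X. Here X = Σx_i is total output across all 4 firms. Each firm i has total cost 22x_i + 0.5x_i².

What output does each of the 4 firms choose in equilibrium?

A representative firm's profit is π_i = x_i(343 − X) − 22x_i − 0.5x_i², with X = x_i + Σ_{j≠i} x_j.
First-order condition: 321 − 3x_i − Σ_{j≠i} x_j = 0.
With identical firms, set every x_j = x: then 321 − 3x − 3x = 0, i.e. x = 321/6 = 53.5.

53.5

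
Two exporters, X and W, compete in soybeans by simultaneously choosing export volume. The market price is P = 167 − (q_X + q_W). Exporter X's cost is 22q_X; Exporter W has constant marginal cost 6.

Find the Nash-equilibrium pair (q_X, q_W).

43, 59

Exporter X's profit: π = q_X(167 − (q_X + q_W)) − 22q_X.
∂π/∂q_X = 145 − 2q_X − q_W = 0, so q_X = 72.5 − 0.5q_W.
By the same steps for W: q_W = 80.5 − 0.5q_X.
Substituting the second reaction function into the first: q_X = 72.5 − 0.5(80.5 − 0.5q_X), which gives 0.75q_X = 32.25 ⇒ q_X = 43.
Then q_W = 80.5 − 0.5·43 = 59.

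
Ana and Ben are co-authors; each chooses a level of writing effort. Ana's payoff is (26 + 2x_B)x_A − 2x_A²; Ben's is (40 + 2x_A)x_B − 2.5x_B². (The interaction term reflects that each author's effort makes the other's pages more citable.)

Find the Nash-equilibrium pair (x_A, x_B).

13.125, 13.25

Expanding Ana's payoff: 26x_A + 2x_Bx_A − 2x_A².
∂π/∂x_A = 26 + 2x_B − 4x_A = 0, so x_A = 6.5 + 0.5x_B.
Likewise for Ben: x_B = 8 + 0.4x_A.
Substituting the second reaction function into the first: x_A = 6.5 + 0.5(8 + 0.4x_A), which gives 0.8x_A = 10.5 ⇒ x_A = 13.125.
Then x_B = 8 + 0.4·13.125 = 13.25.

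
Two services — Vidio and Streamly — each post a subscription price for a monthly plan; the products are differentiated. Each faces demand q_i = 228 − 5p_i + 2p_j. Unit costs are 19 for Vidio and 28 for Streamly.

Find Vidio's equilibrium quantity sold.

Vidio's profit: π = (p_{Vidio} − 19)(228 − 5p_{Vidio} + 2p_{Streamly}).
∂π/∂p_{Vidio} = 323 − 10p_{Vidio} + 2p_{Streamly} = 0 ⇒ p_{Vidio} = 32.3 + 0.2p_{Streamly}.
Similarly p_{Streamly} = 36.8 + 0.2p_{Vidio}.
Solving the two reaction functions simultaneously: (1 − (0.2)(0.2))p_{Vidio} = 32.3 + 0.2·36.8, so 0.96p_{Vidio} = 39.66 and p_{Vidio} = 41.3125.
Then p_{Streamly} = 36.8 + 0.2·41.3125 = 45.0625.
q_{Vidio} = 228 − 5·41.3125 + 2·45.0625 = 111.5625.

111.5625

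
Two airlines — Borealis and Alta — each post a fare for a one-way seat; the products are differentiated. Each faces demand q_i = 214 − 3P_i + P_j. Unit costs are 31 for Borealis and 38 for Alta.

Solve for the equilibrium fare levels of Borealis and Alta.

Borealis's profit: π = (P_{Borealis} − 31)(214 − 3P_{Borealis} + P_{Alta}).
∂π/∂P_{Borealis} = 307 − 6P_{Borealis} + P_{Alta} = 0 ⇒ P_{Borealis} = 307/6 + (1/6)P_{Alta}.
Similarly P_{Alta} = 164/3 + (1/6)P_{Borealis}.
Solving the two reaction functions simultaneously: (1 − (1/6)(1/6))P_{Borealis} = 307/6 + (1/6)·(164/3), so (35/36)P_{Borealis} = 1085/18 and P_{Borealis} = 62.
Then P_{Alta} = 164/3 + (1/6)·62 = 65.

62, 65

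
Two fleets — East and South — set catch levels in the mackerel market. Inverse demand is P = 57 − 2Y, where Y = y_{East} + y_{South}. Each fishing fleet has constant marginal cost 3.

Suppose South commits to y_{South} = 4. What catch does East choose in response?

Fishing fleet East's profit: π = y_{East}(57 − 2(y_{East} + y_{South})) − 3y_{East}.
∂π/∂y_{East} = 54 − 4y_{East} − 2y_{South} = 0, so y_{East} = 13.5 − 0.5y_{South}.
At y_{South} = 4: y_{East} = 13.5 − 0.5·4 = 11.5.

11.5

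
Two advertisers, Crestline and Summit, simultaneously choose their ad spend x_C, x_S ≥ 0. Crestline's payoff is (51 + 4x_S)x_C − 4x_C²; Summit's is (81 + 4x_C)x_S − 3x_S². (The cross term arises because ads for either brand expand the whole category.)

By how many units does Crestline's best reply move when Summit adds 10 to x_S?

5

Expanding Crestline's payoff: 51x_C + 4x_Sx_C − 4x_C².
∂π/∂x_C = 51 + 4x_S − 8x_C = 0, so x_C = 6.375 + 0.5x_S.
The reaction-function slope is 0.5, so a 10-unit rise in x_S moves x_C by 0.5 × 10 = 5. Crestline's best response rises — the actions are strategic complements.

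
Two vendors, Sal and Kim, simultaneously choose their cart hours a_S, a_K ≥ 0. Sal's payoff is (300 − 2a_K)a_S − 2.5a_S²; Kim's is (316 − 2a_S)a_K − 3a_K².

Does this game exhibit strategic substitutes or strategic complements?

Expanding Sal's payoff: 300a_S − 2a_Ka_S − 2.5a_S².
∂π/∂a_S = 300 − 2a_K − 5a_S = 0, so a_S = 60 − 0.4a_K.
The best-response slope da_S/da_K = −0.4 < 0: the reaction function is downward-sloping, so the choices are strategic substitutes.

strategic substitutes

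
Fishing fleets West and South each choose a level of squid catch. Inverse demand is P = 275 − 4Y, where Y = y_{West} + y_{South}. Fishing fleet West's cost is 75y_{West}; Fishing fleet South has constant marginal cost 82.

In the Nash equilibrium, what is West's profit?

Fishing fleet West's profit: π = y_{West}(275 − 4(y_{West} + y_{South})) − 75y_{West}.
∂π/∂y_{West} = 200 − 8y_{West} − 4y_{South} = 0, so y_{West} = 25 − 0.5y_{South}.
By the same steps for South: y_{South} = 24.125 − 0.5y_{West}.
Plugging y_{South} into West's best response: y_{West} = 25 − 0.5(24.125 − 0.5y_{West}) ⇒ 0.75y_{West} = 12.9375, so y_{West} = 17.25.
Then y_{South} = 24.125 − 0.5·17.25 = 15.5.
Price P = 275 − 4·32.75 = 144.
West's profit: (144 − 75)·17.25 = 1190.25.

1190.25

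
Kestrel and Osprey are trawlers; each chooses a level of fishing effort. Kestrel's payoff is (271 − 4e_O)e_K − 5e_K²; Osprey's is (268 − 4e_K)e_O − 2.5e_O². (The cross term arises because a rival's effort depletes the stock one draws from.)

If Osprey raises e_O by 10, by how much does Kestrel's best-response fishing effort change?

Expanding Kestrel's payoff: 271e_K − 4e_Oe_K − 5e_K².
∂π/∂e_K = 271 − 4e_O − 10e_K = 0, so e_K = 27.1 − 0.4e_O.
The reaction-function slope is −0.4, so a 10-unit rise in e_O moves e_K by −0.4 × 10 = −4. Kestrel's best response falls — the actions are strategic substitutes.

-4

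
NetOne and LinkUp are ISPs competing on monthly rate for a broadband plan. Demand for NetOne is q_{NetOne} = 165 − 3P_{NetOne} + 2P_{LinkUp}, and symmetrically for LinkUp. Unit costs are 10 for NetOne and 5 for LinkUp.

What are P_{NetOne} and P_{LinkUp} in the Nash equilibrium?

47.8125, 45.9375

NetOne's profit: π = (P_{NetOne} − 10)(165 − 3P_{NetOne} + 2P_{LinkUp}).
∂π/∂P_{NetOne} = 195 − 6P_{NetOne} + 2P_{LinkUp} = 0 ⇒ P_{NetOne} = 32.5 + (1/3)P_{LinkUp}.
Similarly P_{LinkUp} = 30 + (1/3)P_{NetOne}.
Substituting the second reaction function into the first: P_{NetOne} = 32.5 + (1/3)(30 + (1/3)P_{NetOne}), which gives (8/9)P_{NetOne} = 42.5 ⇒ P_{NetOne} = 47.8125.
Then P_{LinkUp} = 30 + (1/3)·47.8125 = 45.9375.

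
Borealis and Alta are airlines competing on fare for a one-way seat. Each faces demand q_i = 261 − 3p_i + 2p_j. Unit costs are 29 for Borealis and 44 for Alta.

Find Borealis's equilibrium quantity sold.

182.4375

Borealis's profit: π = (p_{Borealis} − 29)(261 − 3p_{Borealis} + 2p_{Alta}).
∂π/∂p_{Borealis} = 348 − 6p_{Borealis} + 2p_{Alta} = 0 ⇒ p_{Borealis} = 58 + (1/3)p_{Alta}.
Similarly p_{Alta} = 65.5 + (1/3)p_{Borealis}.
Plugging p_{Alta} into Borealis's best response: p_{Borealis} = 58 + (1/3)(65.5 + (1/3)p_{Borealis}) ⇒ (8/9)p_{Borealis} = 479/6, so p_{Borealis} = 89.8125.
Then p_{Alta} = 65.5 + (1/3)·89.8125 = 95.4375.
q_{Borealis} = 261 − 3·89.8125 + 2·95.4375 = 182.4375.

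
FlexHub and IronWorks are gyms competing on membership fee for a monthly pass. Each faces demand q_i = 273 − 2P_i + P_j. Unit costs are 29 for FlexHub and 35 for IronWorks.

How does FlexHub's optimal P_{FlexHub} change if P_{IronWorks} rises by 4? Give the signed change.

1

FlexHub's profit: π = (P_{FlexHub} − 29)(273 − 2P_{FlexHub} + P_{IronWorks}).
∂π/∂P_{FlexHub} = 331 − 4P_{FlexHub} + P_{IronWorks} = 0 ⇒ P_{FlexHub} = 82.75 + 0.25P_{IronWorks}.
The reaction-function slope is 0.25, so a 4-unit rise in P_{IronWorks} moves P_{FlexHub} by 0.25 × 4 = 1. FlexHub's best response rises — the actions are strategic complements.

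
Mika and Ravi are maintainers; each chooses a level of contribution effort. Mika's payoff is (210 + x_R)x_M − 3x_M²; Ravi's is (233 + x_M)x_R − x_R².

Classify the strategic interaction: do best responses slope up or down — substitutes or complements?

Expanding Mika's payoff: 210x_M + x_Rx_M − 3x_M².
∂π/∂x_M = 210 + x_R − 6x_M = 0, so x_M = 35 + (1/6)x_R.
The best-response slope dx_M/dx_R = 1/6 > 0: the reaction function is upward-sloping, so the choices are strategic complements.

strategic complements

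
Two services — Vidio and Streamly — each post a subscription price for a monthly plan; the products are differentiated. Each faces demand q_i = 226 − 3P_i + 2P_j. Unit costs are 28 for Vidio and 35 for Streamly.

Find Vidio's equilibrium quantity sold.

152.4375

Vidio's profit: π = (P_{Vidio} − 28)(226 − 3P_{Vidio} + 2P_{Streamly}).
∂π/∂P_{Vidio} = 310 − 6P_{Vidio} + 2P_{Streamly} = 0 ⇒ P_{Vidio} = 155/3 + (1/3)P_{Streamly}.
Similarly P_{Streamly} = 331/6 + (1/3)P_{Vidio}.
Solving the two reaction functions simultaneously: (1 − (1/3)(1/3))P_{Vidio} = 155/3 + (1/3)·(331/6), so (8/9)P_{Vidio} = 1261/18 and P_{Vidio} = 78.8125.
Then P_{Streamly} = 331/6 + (1/3)·78.8125 = 81.4375.
q_{Vidio} = 226 − 3·78.8125 + 2·81.4375 = 152.4375.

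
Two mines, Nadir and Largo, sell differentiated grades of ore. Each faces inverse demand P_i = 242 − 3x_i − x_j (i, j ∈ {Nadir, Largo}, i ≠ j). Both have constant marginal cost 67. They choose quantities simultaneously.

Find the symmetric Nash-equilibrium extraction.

Mine Nadir's profit: π = x_{Nadir}(242 − 3x_{Nadir} − x_{Largo}) − 67x_{Nadir}.
∂π/∂x_{Nadir} = 175 − 6x_{Nadir} − x_{Largo} = 0 ⇒ x_{Nadir} = 175/6 − (1/6)x_{Largo}.
Setting x_{Nadir} = x_{Largo} in the reaction function: x_{Nadir} = 175/6 − (1/6)x_{Nadir}, so x_{Nadir} = (175/6) / (7/6) = 25.

25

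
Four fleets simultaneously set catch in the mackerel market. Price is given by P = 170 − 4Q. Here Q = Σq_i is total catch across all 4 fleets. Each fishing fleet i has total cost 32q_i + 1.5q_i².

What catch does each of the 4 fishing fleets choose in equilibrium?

A representative fishing fleet's profit is π_i = q_i(170 − 4Q) − 32q_i − 1.5q_i², with Q = q_i + Σ_{j≠i} q_j.
First-order condition: 138 − 11q_i − 4Σ_{j≠i} q_j = 0.
With identical fishing fleets, set every q_j = q: then 138 − 11q − 12q = 0, i.e. q = 138/23 = 6.

6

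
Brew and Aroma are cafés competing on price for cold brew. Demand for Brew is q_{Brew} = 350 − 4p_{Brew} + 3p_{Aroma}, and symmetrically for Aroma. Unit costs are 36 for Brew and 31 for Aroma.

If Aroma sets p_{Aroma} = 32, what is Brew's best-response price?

Brew's profit: π = (p_{Brew} − 36)(350 − 4p_{Brew} + 3p_{Aroma}).
∂π/∂p_{Brew} = 494 − 8p_{Brew} + 3p_{Aroma} = 0 ⇒ p_{Brew} = 61.75 + 0.375p_{Aroma}.
At p_{Aroma} = 32: p_{Brew} = 61.75 + 0.375·32 = 73.75.

73.75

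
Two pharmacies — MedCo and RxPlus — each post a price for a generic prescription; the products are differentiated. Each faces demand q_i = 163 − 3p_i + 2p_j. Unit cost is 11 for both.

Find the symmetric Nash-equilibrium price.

49

MedCo's profit: π = (p_{MedCo} − 11)(163 − 3p_{MedCo} + 2p_{RxPlus}).
∂π/∂p_{MedCo} = 196 − 6p_{MedCo} + 2p_{RxPlus} = 0 ⇒ p_{MedCo} = 98/3 + (1/3)p_{RxPlus}.
The game is symmetric, so in equilibrium p_{RxPlus} = p_{MedCo}: the reaction function gives (2/3)p_{MedCo} = 98/3, hence p_{MedCo} = 49.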